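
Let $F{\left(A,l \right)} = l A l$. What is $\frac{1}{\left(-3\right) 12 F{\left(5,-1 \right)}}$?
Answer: $- \frac{1}{180} \approx -0.0055556$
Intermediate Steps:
$F{\left(A,l \right)} = A l^{2}$
$\frac{1}{\left(-3\right) 12 F{\left(5,-1 \right)}} = \frac{1}{\left(-3\right) 12 \cdot 5 \left(-1\right)^{2}} = \frac{1}{\left(-36\right) 5 \cdot 1} = \frac{1}{\left(-36\right) 5} = \frac{1}{-180} = - \frac{1}{180}$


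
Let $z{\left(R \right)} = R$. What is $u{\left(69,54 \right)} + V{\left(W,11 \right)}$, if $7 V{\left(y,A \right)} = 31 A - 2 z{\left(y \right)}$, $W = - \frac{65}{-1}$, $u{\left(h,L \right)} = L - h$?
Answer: $\frac{106}{7} \approx 15.143$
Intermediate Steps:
$W = 65$ ($W = \left(-65\right) \left(-1\right) = 65$)
$V{\left(y,A \right)} = - \frac{2 y}{7} + \frac{31 A}{7}$ ($V{\left(y,A \right)} = \frac{31 A - 2 y}{7} = \frac{- 2 y + 31 A}{7} = - \frac{2 y}{7} + \frac{31 A}{7}$)
$u{\left(69,54 \right)} + V{\left(W,11 \right)} = \left(54 - 69\right) + \left(\left(- \frac{2}{7}\right) 65 + \frac{31}{7} \cdot 11\right) = \left(54 - 69\right) + \left(- \frac{130}{7} + \frac{341}{7}\right) = -15 + \frac{211}{7} = \frac{106}{7}$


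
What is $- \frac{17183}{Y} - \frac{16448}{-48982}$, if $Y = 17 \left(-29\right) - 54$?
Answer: $\frac{425327381}{13396577} \approx 31.749$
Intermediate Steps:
$Y = -547$ ($Y = -493 - 54 = -547$)
$- \frac{17183}{Y} - \frac{16448}{-48982} = - \frac{17183}{-547} - \frac{16448}{-48982} = \left(-17183\right) \left(- \frac{1}{547}\right) - - \frac{8224}{24491} = \frac{17183}{547} + \frac{8224}{24491} = \frac{425327381}{13396577}$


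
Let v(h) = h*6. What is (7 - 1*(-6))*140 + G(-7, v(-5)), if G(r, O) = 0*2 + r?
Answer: 1813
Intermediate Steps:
v(h) = 6*h
G(r, O) = r (G(r, O) = 0 + r = r)
(7 - 1*(-6))*140 + G(-7, v(-5)) = (7 - 1*(-6))*140 - 7 = (7 + 6)*140 - 7 = 13*140 - 7 = 1820 - 7 = 1813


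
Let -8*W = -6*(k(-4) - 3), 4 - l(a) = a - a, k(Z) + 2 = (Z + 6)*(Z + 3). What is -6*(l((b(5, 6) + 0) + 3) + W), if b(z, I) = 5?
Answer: 15/2 ≈ 7.5000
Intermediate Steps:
k(Z) = -2 + (3 + Z)*(6 + Z) (k(Z) = -2 + (Z + 6)*(Z + 3) = -2 + (6 + Z)*(3 + Z) = -2 + (3 + Z)*(6 + Z))
l(a) = 4 (l(a) = 4 - (a - a) = 4 - 1*0 = 4 + 0 = 4)
W = -21/4 (W = -(-3)*((16 + (-4)² + 9*(-4)) - 3)/4 = -(-3)*((16 + 16 - 36) - 3)/4 = -(-3)*(-4 - 3)/4 = -(-3)*(-7)/4 = -⅛*42 = -21/4 ≈ -5.2500)
-6*(l((b(5, 6) + 0) + 3) + W) = -6*(4 - 21/4) = -6*(-5/4) = 15/2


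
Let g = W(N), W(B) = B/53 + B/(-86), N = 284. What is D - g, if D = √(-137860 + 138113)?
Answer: -4686/2279 + √253 ≈ 13.850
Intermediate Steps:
D = √253 ≈ 15.906
W(B) = 33*B/4558 (W(B) = B*(1/53) + B*(-1/86) = B/53 - B/86 = 33*B/4558)
g = 4686/2279 (g = (33/4558)*284 = 4686/2279 ≈ 2.0562)
D - g = √253 - 1*4686/2279 = √253 - 4686/2279 = -4686/2279 + √253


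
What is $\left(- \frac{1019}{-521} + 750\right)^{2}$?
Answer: $\frac{153482949361}{271441} \approx 5.6544 \cdot 10^{5}$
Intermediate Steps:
$\left(- \frac{1019}{-521} + 750\right)^{2} = \left(\left(-1019\right) \left(- \frac{1}{521}\right) + 750\right)^{2} = \left(\frac{1019}{521} + 750\right)^{2} = \left(\frac{391769}{521}\right)^{2} = \frac{153482949361}{271441}$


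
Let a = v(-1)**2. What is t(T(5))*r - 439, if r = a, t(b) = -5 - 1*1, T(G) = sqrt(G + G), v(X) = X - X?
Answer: -439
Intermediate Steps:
v(X) = 0
T(G) = sqrt(2)*sqrt(G) (T(G) = sqrt(2*G) = sqrt(2)*sqrt(G))
t(b) = -6 (t(b) = -5 - 1 = -6)
a = 0 (a = 0**2 = 0)
r = 0
t(T(5))*r - 439 = -6*0 - 439 = 0 - 439 = -439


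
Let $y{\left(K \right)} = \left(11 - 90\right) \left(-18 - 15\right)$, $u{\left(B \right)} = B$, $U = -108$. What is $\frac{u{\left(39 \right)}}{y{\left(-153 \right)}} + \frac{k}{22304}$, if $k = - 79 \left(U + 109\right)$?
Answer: $\frac{221301}{19382176} \approx 0.011418$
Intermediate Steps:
$k = -79$ ($k = - 79 \left(-108 + 109\right) = \left(-79\right) 1 = -79$)
$y{\left(K \right)} = 2607$ ($y{\left(K \right)} = \left(-79\right) \left(-33\right) = 2607$)
$\frac{u{\left(39 \right)}}{y{\left(-153 \right)}} + \frac{k}{22304} = \frac{39}{2607} - \frac{79}{22304} = 39 \cdot \frac{1}{2607} - \frac{79}{22304} = \frac{13}{869} - \frac{79}{22304} = \frac{221301}{19382176}$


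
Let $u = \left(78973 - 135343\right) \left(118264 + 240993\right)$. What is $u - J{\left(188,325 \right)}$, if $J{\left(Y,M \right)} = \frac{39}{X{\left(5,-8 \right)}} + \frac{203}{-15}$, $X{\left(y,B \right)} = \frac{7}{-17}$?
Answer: $- \frac{2126388283084}{105} \approx -2.0251 \cdot 10^{10}$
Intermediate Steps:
$X{\left(y,B \right)} = - \frac{7}{17}$ ($X{\left(y,B \right)} = 7 \left(- \frac{1}{17}\right) = - \frac{7}{17}$)
$J{\left(Y,M \right)} = - \frac{11366}{105}$ ($J{\left(Y,M \right)} = \frac{39}{- \frac{7}{17}} + \frac{203}{-15} = 39 \left(- \frac{17}{7}\right) + 203 \left(- \frac{1}{15}\right) = - \frac{663}{7} - \frac{203}{15} = - \frac{11366}{105}$)
$u = -20251317090$ ($u = \left(-56370\right) 359257 = -20251317090$)
$u - J{\left(188,325 \right)} = -20251317090 - - \frac{11366}{105} = -20251317090 + \frac{11366}{105} = - \frac{2126388283084}{105}$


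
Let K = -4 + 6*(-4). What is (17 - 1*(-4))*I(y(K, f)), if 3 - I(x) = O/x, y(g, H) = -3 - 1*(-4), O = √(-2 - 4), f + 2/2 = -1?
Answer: 63 - 21*I*√6 ≈ 63.0 - 51.439*I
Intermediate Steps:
f = -2 (f = -1 - 1 = -2)
O = I*√6 (O = √(-6) = I*√6 ≈ 2.4495*I)
K = -28 (K = -4 - 24 = -28)
y(g, H) = 1 (y(g, H) = -3 + 4 = 1)
I(x) = 3 - I*√6/x
(17 - 1*(-4))*I(y(K, f)) = (17 - 1*(-4))*(3 - 1*I*√6/1) = (17 + 4)*(3 - 1*I*√6*1) = 21*(3 - I*√6) = 63 - 21*I*√6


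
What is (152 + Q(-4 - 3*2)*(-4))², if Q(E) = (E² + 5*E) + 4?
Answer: 4096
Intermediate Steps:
Q(E) = 4 + E² + 5*E
(152 + Q(-4 - 3*2)*(-4))² = (152 + (4 + (-4 - 3*2)² + 5*(-4 - 3*2))*(-4))² = (152 + (4 + (-4 - 6)² + 5*(-4 - 6))*(-4))² = (152 + (4 + (-10)² + 5*(-10))*(-4))² = (152 + (4 + 100 - 50)*(-4))² = (152 + 54*(-4))² = (152 - 216)² = (-64)² = 4096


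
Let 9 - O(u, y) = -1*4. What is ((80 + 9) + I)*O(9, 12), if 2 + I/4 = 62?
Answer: 4277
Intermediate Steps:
O(u, y) = 13 (O(u, y) = 9 - (-1)*4 = 9 - 1*(-4) = 9 + 4 = 13)
I = 240 (I = -8 + 4*62 = -8 + 248 = 240)
((80 + 9) + I)*O(9, 12) = ((80 + 9) + 240)*13 = (89 + 240)*13 = 329*13 = 4277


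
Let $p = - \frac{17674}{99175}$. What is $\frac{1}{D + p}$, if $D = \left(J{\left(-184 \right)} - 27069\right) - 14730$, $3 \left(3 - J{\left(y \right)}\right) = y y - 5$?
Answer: $- \frac{297525}{15792580847} \approx -1.884 \cdot 10^{-5}$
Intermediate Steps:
$J{\left(y \right)} = \frac{14}{3} - \frac{y^{2}}{3}$ ($J{\left(y \right)} = 3 - \frac{y y - 5}{3} = 3 - \frac{y^{2} - 5}{3} = 3 - \frac{-5 + y^{2}}{3} = 3 - \left(- \frac{5}{3} + \frac{y^{2}}{3}\right) = \frac{14}{3} - \frac{y^{2}}{3}$)
$p = - \frac{17674}{99175}$ ($p = \left(-17674\right) \frac{1}{99175} = - \frac{17674}{99175} \approx -0.17821$)
$D = - \frac{159239}{3}$ ($D = \left(\left(\frac{14}{3} - \frac{\left(-184\right)^{2}}{3}\right) - 27069\right) - 14730 = \left(\left(\frac{14}{3} - \frac{33856}{3}\right) - 27069\right) - 14730 = \left(- \frac{33842}{3} - 27069\right) - 14730 = - \frac{115049}{3} - 14730 = - \frac{159239}{3} \approx -53080.0$)
$\frac{1}{D + p} = \frac{1}{- \frac{159239}{3} - \frac{17674}{99175}} = \frac{1}{- \frac{15792580847}{297525}} = - \frac{297525}{15792580847}$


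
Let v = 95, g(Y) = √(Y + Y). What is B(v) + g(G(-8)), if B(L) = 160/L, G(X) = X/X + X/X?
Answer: 70/19 ≈ 3.6842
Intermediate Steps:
G(X) = 2 (G(X) = 1 + 1 = 2)
g(Y) = √2*√Y (g(Y) = √(2*Y) = √2*√Y)
B(v) + g(G(-8)) = 160/95 + √2*√2 = 160*(1/95) + 2 = 32/19 + 2 = 70/19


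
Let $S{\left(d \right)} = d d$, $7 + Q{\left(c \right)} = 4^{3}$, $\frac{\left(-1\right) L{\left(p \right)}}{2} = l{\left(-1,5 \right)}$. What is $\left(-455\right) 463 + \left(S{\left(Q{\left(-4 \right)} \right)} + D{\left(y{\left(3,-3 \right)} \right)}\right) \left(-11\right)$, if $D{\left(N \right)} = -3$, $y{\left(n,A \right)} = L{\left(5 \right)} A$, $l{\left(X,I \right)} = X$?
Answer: $-246371$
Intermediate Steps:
$L{\left(p \right)} = 2$ ($L{\left(p \right)} = \left(-2\right) \left(-1\right) = 2$)
$y{\left(n,A \right)} = 2 A$
$Q{\left(c \right)} = 57$ ($Q{\left(c \right)} = -7 + 4^{3} = -7 + 64 = 57$)
$S{\left(d \right)} = d^{2}$
$\left(-455\right) 463 + \left(S{\left(Q{\left(-4 \right)} \right)} + D{\left(y{\left(3,-3 \right)} \right)}\right) \left(-11\right) = \left(-455\right) 463 + \left(57^{2} - 3\right) \left(-11\right) = -210665 + \left(3249 - 3\right) \left(-11\right) = -210665 + 3246 \left(-11\right) = -210665 - 35706 = -246371$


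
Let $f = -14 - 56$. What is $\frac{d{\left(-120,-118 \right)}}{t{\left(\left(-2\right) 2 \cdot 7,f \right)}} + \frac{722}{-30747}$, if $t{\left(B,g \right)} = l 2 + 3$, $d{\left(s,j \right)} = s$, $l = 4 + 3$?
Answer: $- \frac{3701914}{522699} \approx -7.0823$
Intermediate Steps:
$l = 7$
$f = -70$
$t{\left(B,g \right)} = 17$ ($t{\left(B,g \right)} = 7 \cdot 2 + 3 = 14 + 3 = 17$)
$\frac{d{\left(-120,-118 \right)}}{t{\left(\left(-2\right) 2 \cdot 7,f \right)}} + \frac{722}{-30747} = - \frac{120}{17} + \frac{722}{-30747} = \left(-120\right) \frac{1}{17} + 722 \left(- \frac{1}{30747}\right) = - \frac{120}{17} - \frac{722}{30747} = - \frac{3701914}{522699}$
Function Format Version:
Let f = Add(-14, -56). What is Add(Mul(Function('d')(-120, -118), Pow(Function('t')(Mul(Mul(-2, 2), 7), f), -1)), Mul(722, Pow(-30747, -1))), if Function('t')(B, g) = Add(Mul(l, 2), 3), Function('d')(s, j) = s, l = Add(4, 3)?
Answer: Rational(-3701914, 522699) ≈ -7.0823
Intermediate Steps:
l = 7
f = -70
Function('t')(B, g) = 17 (Function('t')(B, g) = Add(Mul(7, 2), 3) = Add(14, 3) = 17)
Add(Mul(Function('d')(-120, -118), Pow(Function('t')(Mul(Mul(-2, 2), 7), f), -1)), Mul(722, Pow(-30747, -1))) = Add(Mul(-120, Pow(17, -1)), Mul(722, Pow(-30747, -1))) = Add(Mul(-120, Rational(1, 17)), Mul(722, Rational(-1, 30747))) = Add(Rational(-120, 17), Rational(-722, 30747)) = Rational(-3701914, 522699)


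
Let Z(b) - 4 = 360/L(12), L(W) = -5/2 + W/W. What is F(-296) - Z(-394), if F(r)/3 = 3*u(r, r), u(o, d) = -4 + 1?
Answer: 209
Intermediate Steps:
L(W) = -3/2 (L(W) = -5*½ + 1 = -5/2 + 1 = -3/2)
u(o, d) = -3
F(r) = -27 (F(r) = 3*(3*(-3)) = 3*(-9) = -27)
Z(b) = -236 (Z(b) = 4 + 360/(-3/2) = 4 + 360*(-⅔) = 4 - 240 = -236)
F(-296) - Z(-394) = -27 - 1*(-236) = -27 + 236 = 209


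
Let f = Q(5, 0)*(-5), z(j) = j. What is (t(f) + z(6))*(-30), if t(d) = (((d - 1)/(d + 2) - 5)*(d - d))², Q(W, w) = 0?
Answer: -180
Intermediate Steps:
f = 0 (f = 0*(-5) = 0)
t(d) = 0 (t(d) = (((-1 + d)/(2 + d) - 5)*0)² = ((-5 + (-1 + d)/(2 + d))*0)² = 0² = 0)
(t(f) + z(6))*(-30) = (0 + 6)*(-30) = 6*(-30) = -180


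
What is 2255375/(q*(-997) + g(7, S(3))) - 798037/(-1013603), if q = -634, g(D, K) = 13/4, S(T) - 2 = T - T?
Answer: 2232396041097/512559778643 ≈ 4.3554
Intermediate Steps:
S(T) = 2 (S(T) = 2 + (T - T) = 2 + 0 = 2)
g(D, K) = 13/4 (g(D, K) = 13*(1/4) = 13/4)
2255375/(q*(-997) + g(7, S(3))) - 798037/(-1013603) = 2255375/(-634*(-997) + 13/4) - 798037/(-1013603) = 2255375/(632098 + 13/4) - 798037*(-1/1013603) = 2255375/(2528405/4) + 798037/1013603 = 2255375*(4/2528405) + 798037/1013603 = 1804300/505681 + 798037/1013603 = 2232396041097/512559778643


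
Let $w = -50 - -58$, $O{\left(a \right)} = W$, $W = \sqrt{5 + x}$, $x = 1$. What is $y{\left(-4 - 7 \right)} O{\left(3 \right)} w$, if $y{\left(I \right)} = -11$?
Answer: $- 88 \sqrt{6} \approx -215.56$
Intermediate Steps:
$W = \sqrt{6}$ ($W = \sqrt{5 + 1} = \sqrt{6} \approx 2.4495$)
$O{\left(a \right)} = \sqrt{6}$
$w = 8$ ($w = -50 + 58 = 8$)
$y{\left(-4 - 7 \right)} O{\left(3 \right)} w = - 11 \sqrt{6} \cdot 8 = - 88 \sqrt{6}$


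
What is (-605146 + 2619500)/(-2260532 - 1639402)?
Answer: -1007177/1949967 ≈ -0.51651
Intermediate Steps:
(-605146 + 2619500)/(-2260532 - 1639402) = 2014354/(-3899934) = 2014354*(-1/3899934) = -1007177/1949967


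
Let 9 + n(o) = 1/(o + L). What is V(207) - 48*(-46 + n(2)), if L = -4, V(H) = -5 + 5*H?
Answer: 3694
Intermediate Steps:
n(o) = -9 + 1/(-4 + o) (n(o) = -9 + 1/(o - 4) = -9 + 1/(-4 + o))
V(207) - 48*(-46 + n(2)) = (-5 + 5*207) - 48*(-46 + (37 - 9*2)/(-4 + 2)) = (-5 + 1035) - 48*(-46 + (37 - 18)/(-2)) = 1030 - 48*(-46 - ½*19) = 1030 - 48*(-46 - 19/2) = 1030 - 48*(-111/2) = 1030 + 2664 = 3694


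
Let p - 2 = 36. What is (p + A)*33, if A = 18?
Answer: 1848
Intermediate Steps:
p = 38 (p = 2 + 36 = 38)
(p + A)*33 = (38 + 18)*33 = 56*33 = 1848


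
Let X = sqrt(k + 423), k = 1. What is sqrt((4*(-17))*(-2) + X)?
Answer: sqrt(136 + 2*sqrt(106)) ≈ 12.514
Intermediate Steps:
X = 2*sqrt(106) (X = sqrt(1 + 423) = sqrt(424) = 2*sqrt(106) ≈ 20.591)
sqrt((4*(-17))*(-2) + X) = sqrt((4*(-17))*(-2) + 2*sqrt(106)) = sqrt(-68*(-2) + 2*sqrt(106)) = sqrt(136 + 2*sqrt(106))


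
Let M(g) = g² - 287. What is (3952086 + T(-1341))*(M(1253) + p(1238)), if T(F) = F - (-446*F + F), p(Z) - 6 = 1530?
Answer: 5269999332000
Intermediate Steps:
p(Z) = 1536 (p(Z) = 6 + 1530 = 1536)
M(g) = -287 + g²
T(F) = 446*F (T(F) = F - (-445)*F = F + 445*F = 446*F)
(3952086 + T(-1341))*(M(1253) + p(1238)) = (3952086 + 446*(-1341))*((-287 + 1253²) + 1536) = (3952086 - 598086)*((-287 + 1570009) + 1536) = 3354000*(1569722 + 1536) = 3354000*1571258 = 5269999332000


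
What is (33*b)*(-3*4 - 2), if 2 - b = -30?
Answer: -14784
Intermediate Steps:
b = 32 (b = 2 - 1*(-30) = 2 + 30 = 32)
(33*b)*(-3*4 - 2) = (33*32)*(-3*4 - 2) = 1056*(-12 - 2) = 1056*(-14) = -14784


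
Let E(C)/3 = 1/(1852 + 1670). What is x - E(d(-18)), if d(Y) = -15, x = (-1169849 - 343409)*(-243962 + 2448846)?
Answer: -3917119505332529/1174 ≈ -3.3366e+12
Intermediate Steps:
x = -3336558352072 (x = -1513258*2204884 = -3336558352072)
E(C) = 1/1174 (E(C) = 3/(1852 + 1670) = 3/3522 = 3*(1/3522) = 1/1174)
x - E(d(-18)) = -3336558352072 - 1*1/1174 = -3336558352072 - 1/1174 = -3917119505332529/1174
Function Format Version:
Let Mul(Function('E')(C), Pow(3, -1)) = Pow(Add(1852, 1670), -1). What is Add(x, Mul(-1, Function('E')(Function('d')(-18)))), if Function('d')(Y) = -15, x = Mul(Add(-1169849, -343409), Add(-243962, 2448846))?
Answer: Rational(-3917119505332529, 1174) ≈ -3.3366e+12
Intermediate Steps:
x = -3336558352072 (x = Mul(-1513258, 2204884) = -3336558352072)
Function('E')(C) = Rational(1, 1174) (Function('E')(C) = Mul(3, Pow(Add(1852, 1670), -1)) = Mul(3, Pow(3522, -1)) = Mul(3, Rational(1, 3522)) = Rational(1, 1174))
Add(x, Mul(-1, Function('E')(Function('d')(-18)))) = Add(-3336558352072, Mul(-1, Rational(1, 1174))) = Add(-3336558352072, Rational(-1, 1174)) = Rational(-3917119505332529, 1174)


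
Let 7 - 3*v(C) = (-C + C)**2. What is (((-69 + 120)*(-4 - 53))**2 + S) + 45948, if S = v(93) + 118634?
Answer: 25845700/3 ≈ 8.6152e+6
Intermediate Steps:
v(C) = 7/3 (v(C) = 7/3 - (-C + C)**2/3 = 7/3 - 1/3*0**2 = 7/3 - 1/3*0 = 7/3 + 0 = 7/3)
S = 355909/3 (S = 7/3 + 118634 = 355909/3 ≈ 1.1864e+5)
(((-69 + 120)*(-4 - 53))**2 + S) + 45948 = (((-69 + 120)*(-4 - 53))**2 + 355909/3) + 45948 = ((51*(-57))**2 + 355909/3) + 45948 = ((-2907)**2 + 355909/3) + 45948 = (8450649 + 355909/3) + 45948 = 25707856/3 + 45948 = 25845700/3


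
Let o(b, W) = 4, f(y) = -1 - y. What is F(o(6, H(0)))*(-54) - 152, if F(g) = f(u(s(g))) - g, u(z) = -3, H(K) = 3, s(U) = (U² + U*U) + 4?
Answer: -44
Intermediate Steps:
s(U) = 4 + 2*U² (s(U) = (U² + U²) + 4 = 2*U² + 4 = 4 + 2*U²)
F(g) = 2 - g (F(g) = (-1 - 1*(-3)) - g = (-1 + 3) - g = 2 - g)
F(o(6, H(0)))*(-54) - 152 = (2 - 1*4)*(-54) - 152 = (2 - 4)*(-54) - 152 = -2*(-54) - 152 = 108 - 152 = -44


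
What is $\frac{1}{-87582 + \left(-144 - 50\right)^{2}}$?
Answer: $- \frac{1}{49946} \approx -2.0022 \cdot 10^{-5}$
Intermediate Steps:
$\frac{1}{-87582 + \left(-144 - 50\right)^{2}} = \frac{1}{-87582 + \left(-194\right)^{2}} = \frac{1}{-87582 + 37636} = \frac{1}{-49946} = - \frac{1}{49946}$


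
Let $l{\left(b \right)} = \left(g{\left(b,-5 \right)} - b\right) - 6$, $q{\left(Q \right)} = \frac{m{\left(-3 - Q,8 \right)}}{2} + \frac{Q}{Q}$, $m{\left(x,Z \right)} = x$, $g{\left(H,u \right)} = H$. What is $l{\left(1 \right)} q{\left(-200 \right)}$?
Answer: $-597$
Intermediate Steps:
$q{\left(Q \right)} = - \frac{1}{2} - \frac{Q}{2}$ ($q{\left(Q \right)} = \frac{-3 - Q}{2} + \frac{Q}{Q} = \left(-3 - Q\right) \frac{1}{2} + 1 = \left(- \frac{3}{2} - \frac{Q}{2}\right) + 1 = - \frac{1}{2} - \frac{Q}{2}$)
$l{\left(b \right)} = -6$ ($l{\left(b \right)} = \left(b - b\right) - 6 = 0 - 6 = -6$)
$l{\left(1 \right)} q{\left(-200 \right)} = - 6 \left(- \frac{1}{2} - -100\right) = - 6 \left(- \frac{1}{2} + 100\right) = \left(-6\right) \frac{199}{2} = -597$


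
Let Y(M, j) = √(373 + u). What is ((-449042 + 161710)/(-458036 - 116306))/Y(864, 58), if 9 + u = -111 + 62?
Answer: 143666*√35/30152955 ≈ 0.028188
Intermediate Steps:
u = -58 (u = -9 + (-111 + 62) = -9 - 49 = -58)
Y(M, j) = 3*√35 (Y(M, j) = √(373 - 58) = √315 = 3*√35)
((-449042 + 161710)/(-458036 - 116306))/Y(864, 58) = ((-449042 + 161710)/(-458036 - 116306))/((3*√35)) = (-287332/(-574342))*(√35/105) = (-287332*(-1/574342))*(√35/105) = 143666*(√35/105)/287171 = 143666*√35/30152955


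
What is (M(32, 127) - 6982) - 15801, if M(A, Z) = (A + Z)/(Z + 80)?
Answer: -1571974/69 ≈ -22782.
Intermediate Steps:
M(A, Z) = (A + Z)/(80 + Z)
(M(32, 127) - 6982) - 15801 = ((32 + 127)/(80 + 127) - 6982) - 15801 = (159/207 - 6982) - 15801 = ((1/207)*159 - 6982) - 15801 = (53/69 - 6982) - 15801 = -481705/69 - 15801 = -1571974/69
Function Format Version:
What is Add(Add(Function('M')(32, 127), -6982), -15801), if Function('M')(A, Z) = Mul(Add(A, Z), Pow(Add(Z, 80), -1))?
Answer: Rational(-1571974, 69) ≈ -22782.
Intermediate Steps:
Function('M')(A, Z) = Mul(Pow(Add(80, Z), -1), Add(A, Z)) (Function('M')(A, Z) = Mul(Add(A, Z), Pow(Add(80, Z), -1)) = Mul(Pow(Add(80, Z), -1), Add(A, Z)))
Add(Add(Function('M')(32, 127), -6982), -15801) = Add(Add(Mul(Pow(Add(80, 127), -1), Add(32, 127)), -6982), -15801) = Add(Add(Mul(Pow(207, -1), 159), -6982), -15801) = Add(Add(Mul(Rational(1, 207), 159), -6982), -15801) = Add(Add(Rational(53, 69), -6982), -15801) = Add(Rational(-481705, 69), -15801) = Rational(-1571974, 69)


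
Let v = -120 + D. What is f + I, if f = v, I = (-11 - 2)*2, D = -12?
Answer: -158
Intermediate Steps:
v = -132 (v = -120 - 12 = -132)
I = -26 (I = -13*2 = -26)
f = -132
f + I = -132 - 26 = -158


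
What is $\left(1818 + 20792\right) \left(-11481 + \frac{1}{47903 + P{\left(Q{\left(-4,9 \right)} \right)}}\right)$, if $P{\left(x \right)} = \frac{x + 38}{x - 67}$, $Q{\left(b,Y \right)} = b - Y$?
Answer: $- \frac{198957420034870}{766443} \approx -2.5959 \cdot 10^{8}$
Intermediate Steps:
$P{\left(x \right)} = \frac{38 + x}{-67 + x}$
$\left(1818 + 20792\right) \left(-11481 + \frac{1}{47903 + P{\left(Q{\left(-4,9 \right)} \right)}}\right) = \left(1818 + 20792\right) \left(-11481 + \frac{1}{47903 + \frac{38 - 13}{-67 - 13}}\right) = 22610 \left(-11481 + \frac{1}{47903 + \frac{38 - 13}{-67 - 13}}\right) = 22610 \left(-11481 + \frac{1}{47903 + \frac{1}{-80} \cdot 25}\right) = 22610 \left(-11481 + \frac{1}{47903 - \frac{5}{16}}\right) = 22610 \left(-11481 + \frac{1}{\frac{766443}{16}}\right) = 22610 \left(-11481 + \frac{16}{766443}\right) = 22610 \left(- \frac{8799532067}{766443}\right) = - \frac{198957420034870}{766443}$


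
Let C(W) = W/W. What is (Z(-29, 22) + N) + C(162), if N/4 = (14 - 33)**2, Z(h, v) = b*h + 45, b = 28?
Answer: 678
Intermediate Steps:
Z(h, v) = 45 + 28*h (Z(h, v) = 28*h + 45 = 45 + 28*h)
C(W) = 1
N = 1444 (N = 4*(14 - 33)**2 = 4*(-19)**2 = 4*361 = 1444)
(Z(-29, 22) + N) + C(162) = ((45 + 28*(-29)) + 1444) + 1 = ((45 - 812) + 1444) + 1 = (-767 + 1444) + 1 = 677 + 1 = 678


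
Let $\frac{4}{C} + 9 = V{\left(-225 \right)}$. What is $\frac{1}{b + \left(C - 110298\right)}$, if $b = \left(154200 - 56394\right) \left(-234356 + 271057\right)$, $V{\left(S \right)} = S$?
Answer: $\frac{117}{419967721834} \approx 2.7859 \cdot 10^{-10}$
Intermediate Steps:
$C = - \frac{2}{117}$ ($C = \frac{4}{-9 - 225} = \frac{4}{-234} = 4 \left(- \frac{1}{234}\right) = - \frac{2}{117} \approx -0.017094$)
$b = 3589578006$ ($b = 97806 \cdot 36701 = 3589578006$)
$\frac{1}{b + \left(C - 110298\right)} = \frac{1}{3589578006 - \frac{12904868}{117}} = \frac{1}{\frac{419967721834}{117}} = \frac{117}{419967721834}$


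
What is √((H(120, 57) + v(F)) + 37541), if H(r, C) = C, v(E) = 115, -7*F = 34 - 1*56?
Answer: √37713 ≈ 194.20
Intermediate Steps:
F = 22/7 (F = -(34 - 1*56)/7 = -(34 - 56)/7 = -⅐*(-22) = 22/7 ≈ 3.1429)
√((H(120, 57) + v(F)) + 37541) = √((57 + 115) + 37541) = √(172 + 37541) = √37713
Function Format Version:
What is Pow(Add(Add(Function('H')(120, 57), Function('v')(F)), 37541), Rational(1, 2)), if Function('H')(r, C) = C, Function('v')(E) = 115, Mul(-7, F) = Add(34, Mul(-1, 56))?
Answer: Pow(37713, Rational(1, 2)) ≈ 194.20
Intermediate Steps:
F = Rational(22, 7) (F = Mul(Rational(-1, 7), Add(34, Mul(-1, 56))) = Mul(Rational(-1, 7), Add(34, -56)) = Mul(Rational(-1, 7), -22) = Rational(22, 7) ≈ 3.1429)
Pow(Add(Add(Function('H')(120, 57), Function('v')(F)), 37541), Rational(1, 2)) = Pow(Add(Add(57, 115), 37541), Rational(1, 2)) = Pow(Add(172, 37541), Rational(1, 2)) = Pow(37713, Rational(1, 2))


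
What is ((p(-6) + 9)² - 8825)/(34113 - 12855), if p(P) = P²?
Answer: -3400/10629 ≈ -0.31988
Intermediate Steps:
((p(-6) + 9)² - 8825)/(34113 - 12855) = (((-6)² + 9)² - 8825)/(34113 - 12855) = ((36 + 9)² - 8825)/21258 = (45² - 8825)*(1/21258) = (2025 - 8825)*(1/21258) = -6800*1/21258 = -3400/10629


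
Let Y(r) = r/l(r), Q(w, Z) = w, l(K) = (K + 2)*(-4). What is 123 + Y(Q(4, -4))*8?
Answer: 365/3 ≈ 121.67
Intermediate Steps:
l(K) = -8 - 4*K (l(K) = (2 + K)*(-4) = -8 - 4*K)
Y(r) = r/(-8 - 4*r)
123 + Y(Q(4, -4))*8 = 123 - 1*4/(8 + 4*4)*8 = 123 - 1*4/(8 + 16)*8 = 123 - 1*4/24*8 = 123 - 1*4*1/24*8 = 123 - ⅙*8 = 123 - 4/3 = 365/3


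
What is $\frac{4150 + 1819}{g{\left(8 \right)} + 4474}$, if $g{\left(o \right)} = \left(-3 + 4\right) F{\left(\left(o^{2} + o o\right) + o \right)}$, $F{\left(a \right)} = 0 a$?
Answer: $\frac{5969}{4474} \approx 1.3342$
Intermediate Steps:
$F{\left(a \right)} = 0$
$g{\left(o \right)} = 0$ ($g{\left(o \right)} = \left(-3 + 4\right) 0 = 1 \cdot 0 = 0$)
$\frac{4150 + 1819}{g{\left(8 \right)} + 4474} = \frac{4150 + 1819}{0 + 4474} = \frac{5969}{4474}$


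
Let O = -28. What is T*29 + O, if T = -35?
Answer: -1043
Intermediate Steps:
T*29 + O = -35*29 - 28 = -1015 - 28 = -1043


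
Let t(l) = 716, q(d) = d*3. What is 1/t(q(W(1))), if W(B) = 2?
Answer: 1/716 ≈ 0.0013966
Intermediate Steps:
q(d) = 3*d
1/t(q(W(1))) = 1/716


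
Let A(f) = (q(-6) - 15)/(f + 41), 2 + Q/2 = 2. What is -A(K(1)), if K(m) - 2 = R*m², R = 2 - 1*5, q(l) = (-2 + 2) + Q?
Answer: 3/8 ≈ 0.37500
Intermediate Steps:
Q = 0 (Q = -4 + 2*2 = -4 + 4 = 0)
q(l) = 0 (q(l) = (-2 + 2) + 0 = 0 + 0 = 0)
R = -3 (R = 2 - 5 = -3)
K(m) = 2 - 3*m²
A(f) = -15/(41 + f) (A(f) = (0 - 15)/(f + 41) = -15/(41 + f))
-A(K(1)) = -(-15)/(41 + (2 - 3*1²)) = -(-15)/(41 + (2 - 3*1)) = -(-15)/(41 + (2 - 3)) = -(-15)/(41 - 1) = -(-15)/40 = -1*(-3/8) = 3/8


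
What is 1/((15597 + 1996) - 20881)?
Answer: -1/3288 ≈ -0.00030414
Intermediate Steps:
1/((15597 + 1996) - 20881) = 1/(17593 - 20881) = 1/(-3288) = -1/3288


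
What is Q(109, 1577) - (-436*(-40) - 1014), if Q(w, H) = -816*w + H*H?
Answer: 2381559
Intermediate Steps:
Q(w, H) = H**2 - 816*w (Q(w, H) = -816*w + H**2 = H**2 - 816*w)
Q(109, 1577) - (-436*(-40) - 1014) = (1577**2 - 816*109) - (-436*(-40) - 1014) = (2486929 - 88944) - (17440 - 1014) = 2397985 - 1*16426 = 2397985 - 16426 = 2381559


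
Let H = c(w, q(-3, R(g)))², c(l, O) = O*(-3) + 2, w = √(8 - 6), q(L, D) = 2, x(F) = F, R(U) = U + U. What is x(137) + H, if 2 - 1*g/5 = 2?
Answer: 153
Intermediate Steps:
g = 0 (g = 10 - 5*2 = 10 - 10 = 0)
R(U) = 2*U
w = √2 ≈ 1.4142
c(l, O) = 2 - 3*O (c(l, O) = -3*O + 2 = 2 - 3*O)
H = 16 (H = (2 - 3*2)² = (2 - 6)² = (-4)² = 16)
x(137) + H = 137 + 16 = 153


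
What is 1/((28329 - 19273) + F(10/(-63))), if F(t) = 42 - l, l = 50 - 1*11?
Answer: 1/9059 ≈ 0.00011039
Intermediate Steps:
l = 39 (l = 50 - 11 = 39)
F(t) = 3 (F(t) = 42 - 1*39 = 42 - 39 = 3)
1/((28329 - 19273) + F(10/(-63))) = 1/((28329 - 19273) + 3) = 1/(9056 + 3) = 1/9059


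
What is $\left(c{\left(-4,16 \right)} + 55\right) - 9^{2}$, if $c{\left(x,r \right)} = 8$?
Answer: $-18$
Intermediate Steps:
$\left(c{\left(-4,16 \right)} + 55\right) - 9^{2} = \left(8 + 55\right) - 9^{2} = 63 - 81 = -18$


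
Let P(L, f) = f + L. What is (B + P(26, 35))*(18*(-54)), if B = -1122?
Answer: 1031292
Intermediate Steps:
P(L, f) = L + f
(B + P(26, 35))*(18*(-54)) = (-1122 + (26 + 35))*(18*(-54)) = (-1122 + 61)*(-972) = -1061*(-972) = 1031292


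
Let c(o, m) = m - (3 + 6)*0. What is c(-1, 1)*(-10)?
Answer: -10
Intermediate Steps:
c(o, m) = m (c(o, m) = m - 9*0 = m - 1*0 = m + 0 = m)
c(-1, 1)*(-10) = 1*(-10) = -10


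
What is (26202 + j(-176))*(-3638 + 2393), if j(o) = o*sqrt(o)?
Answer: -32621490 + 876480*I*sqrt(11) ≈ -3.2622e+7 + 2.907e+6*I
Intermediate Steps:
j(o) = o**(3/2)
(26202 + j(-176))*(-3638 + 2393) = (26202 + (-176)**(3/2))*(-3638 + 2393) = (26202 - 704*I*sqrt(11))*(-1245) = -32621490 + 876480*I*sqrt(11)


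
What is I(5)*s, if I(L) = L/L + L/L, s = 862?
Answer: 1724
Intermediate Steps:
I(L) = 2 (I(L) = 1 + 1 = 2)
I(5)*s = 2*862 = 1724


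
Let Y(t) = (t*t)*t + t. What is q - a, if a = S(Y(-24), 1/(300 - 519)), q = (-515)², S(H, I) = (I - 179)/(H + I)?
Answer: 804351266223/3032713 ≈ 2.6523e+5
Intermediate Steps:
Y(t) = t + t³ (Y(t) = t²*t + t = t³ + t = t + t³)
S(H, I) = (-179 + I)/(H + I)
q = 265225
a = 39202/3032713 (a = (-179 + 1/(300 - 519))/((-24 + (-24)³) + 1/(300 - 519)) = (-179 + 1/(-219))/((-24 - 13824) + 1/(-219)) = (-179 - 1/219)/(-13848 - 1/219) = -39202/219/(-3032713/219) = -219/3032713*(-39202/219) = 39202/3032713 ≈ 0.012926)
q - a = 265225 - 1*39202/3032713 = 265225 - 39202/3032713 = 804351266223/3032713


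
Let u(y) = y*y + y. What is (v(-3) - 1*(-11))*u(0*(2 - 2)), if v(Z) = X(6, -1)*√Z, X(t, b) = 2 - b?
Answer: 0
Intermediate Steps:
v(Z) = 3*√Z (v(Z) = (2 - 1*(-1))*√Z = (2 + 1)*√Z = 3*√Z)
u(y) = y + y² (u(y) = y² + y = y + y²)
(v(-3) - 1*(-11))*u(0*(2 - 2)) = (3*√(-3) - 1*(-11))*((0*(2 - 2))*(1 + 0*(2 - 2))) = (3*(I*√3) + 11)*((0*0)*(1 + 0*0)) = (3*I*√3 + 11)*(0*(1 + 0)) = (11 + 3*I*√3)*(0*1) = (11 + 3*I*√3)*0 = 0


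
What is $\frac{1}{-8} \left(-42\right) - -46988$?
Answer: $\frac{187973}{4} \approx 46993.0$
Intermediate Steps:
$\frac{1}{-8} \left(-42\right) - -46988 = \left(- \frac{1}{8}\right) \left(-42\right) + 46988 = \frac{21}{4} + 46988 = \frac{187973}{4}$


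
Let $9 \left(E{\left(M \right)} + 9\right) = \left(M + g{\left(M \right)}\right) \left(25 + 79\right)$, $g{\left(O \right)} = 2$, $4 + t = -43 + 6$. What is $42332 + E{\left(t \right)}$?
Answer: $\frac{125617}{3} \approx 41872.0$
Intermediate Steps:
$t = -41$ ($t = -4 + \left(-43 + 6\right) = -4 - 37 = -41$)
$E{\left(M \right)} = \frac{127}{9} + \frac{104 M}{9}$ ($E{\left(M \right)} = -9 + \frac{\left(M + 2\right) \left(25 + 79\right)}{9} = -9 + \frac{\left(2 + M\right) 104}{9} = -9 + \frac{208 + 104 M}{9} = -9 + \left(\frac{208}{9} + \frac{104 M}{9}\right) = \frac{127}{9} + \frac{104 M}{9}$)
$42332 + E{\left(t \right)} = 42332 + \left(\frac{127}{9} + \frac{104}{9} \left(-41\right)\right) = 42332 + \left(\frac{127}{9} - \frac{4264}{9}\right) = 42332 - \frac{1379}{3} = \frac{125617}{3}$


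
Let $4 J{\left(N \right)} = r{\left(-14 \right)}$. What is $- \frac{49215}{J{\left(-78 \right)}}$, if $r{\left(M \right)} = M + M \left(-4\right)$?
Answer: $- \frac{32810}{7} \approx -4687.1$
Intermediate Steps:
$r{\left(M \right)} = - 3 M$ ($r{\left(M \right)} = M - 4 M = - 3 M$)
$J{\left(N \right)} = \frac{21}{2}$ ($J{\left(N \right)} = \frac{\left(-3\right) \left(-14\right)}{4} = \frac{1}{4} \cdot 42 = \frac{21}{2}$)
$- \frac{49215}{J{\left(-78 \right)}} = - \frac{49215}{\frac{21}{2}} = \left(-49215\right) \frac{2}{21} = - \frac{32810}{7}$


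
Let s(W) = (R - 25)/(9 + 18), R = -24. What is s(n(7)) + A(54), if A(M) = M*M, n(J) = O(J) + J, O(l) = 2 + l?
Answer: 78683/27 ≈ 2914.2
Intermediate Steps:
n(J) = 2 + 2*J (n(J) = (2 + J) + J = 2 + 2*J)
s(W) = -49/27 (s(W) = (-24 - 25)/(9 + 18) = -49/27)
A(M) = M²
s(n(7)) + A(54) = -49/27 + 54² = -49/27 + 2916 = 78683/27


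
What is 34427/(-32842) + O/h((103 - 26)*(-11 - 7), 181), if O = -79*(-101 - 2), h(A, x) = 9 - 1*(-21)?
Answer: 66550636/246315 ≈ 270.19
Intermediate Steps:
h(A, x) = 30 (h(A, x) = 9 + 21 = 30)
O = 8137 (O = -79*(-103) = 8137)
34427/(-32842) + O/h((103 - 26)*(-11 - 7), 181) = 34427/(-32842) + 8137/30 = 34427*(-1/32842) + 8137*(1/30) = -34427/32842 + 8137/30 = 66550636/246315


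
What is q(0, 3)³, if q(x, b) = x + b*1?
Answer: 27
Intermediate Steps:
q(x, b) = b + x (q(x, b) = x + b = b + x)
q(0, 3)³ = (3 + 0)³ = 3³ = 27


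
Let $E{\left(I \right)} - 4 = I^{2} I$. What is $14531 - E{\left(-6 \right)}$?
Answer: $14743$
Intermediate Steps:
$E{\left(I \right)} = 4 + I^{3}$ ($E{\left(I \right)} = 4 + I^{2} I = 4 + I^{3}$)
$14531 - E{\left(-6 \right)} = 14531 - \left(4 + \left(-6\right)^{3}\right) = 14531 - \left(4 - 216\right) = 14531 - -212 = 14531 + 212 = 14743$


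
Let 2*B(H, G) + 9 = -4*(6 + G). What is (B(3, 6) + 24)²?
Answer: 81/4 ≈ 20.250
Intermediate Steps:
B(H, G) = -33/2 - 2*G (B(H, G) = -9/2 + (-4*(6 + G))/2 = -9/2 + (-24 - 4*G)/2 = -9/2 + (-12 - 2*G) = -33/2 - 2*G)
(B(3, 6) + 24)² = ((-33/2 - 2*6) + 24)² = ((-33/2 - 12) + 24)² = (-57/2 + 24)² = (-9/2)² = 81/4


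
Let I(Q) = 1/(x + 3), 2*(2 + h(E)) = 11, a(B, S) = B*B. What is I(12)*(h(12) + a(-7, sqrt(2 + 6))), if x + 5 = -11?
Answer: -105/26 ≈ -4.0385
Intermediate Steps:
a(B, S) = B**2
x = -16 (x = -5 - 11 = -16)
h(E) = 7/2 (h(E) = -2 + (1/2)*11 = -2 + 11/2 = 7/2)
I(Q) = -1/13 (I(Q) = 1/(-16 + 3) = 1/(-13) = -1/13)
I(12)*(h(12) + a(-7, sqrt(2 + 6))) = -(7/2 + (-7)**2)/13 = -(7/2 + 49)/13 = -1/13*105/2 = -105/26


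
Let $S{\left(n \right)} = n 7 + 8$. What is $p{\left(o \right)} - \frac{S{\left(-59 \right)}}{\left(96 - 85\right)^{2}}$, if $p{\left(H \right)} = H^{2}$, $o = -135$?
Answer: $\frac{2205630}{121} \approx 18228.0$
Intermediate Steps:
$S{\left(n \right)} = 8 + 7 n$ ($S{\left(n \right)} = 7 n + 8 = 8 + 7 n$)
$p{\left(o \right)} - \frac{S{\left(-59 \right)}}{\left(96 - 85\right)^{2}} = \left(-135\right)^{2} - \frac{8 + 7 \left(-59\right)}{\left(96 - 85\right)^{2}} = 18225 - \frac{8 - 413}{11^{2}} = 18225 - - \frac{405}{121} = 18225 + \frac{405}{121} = \frac{2205630}{121}$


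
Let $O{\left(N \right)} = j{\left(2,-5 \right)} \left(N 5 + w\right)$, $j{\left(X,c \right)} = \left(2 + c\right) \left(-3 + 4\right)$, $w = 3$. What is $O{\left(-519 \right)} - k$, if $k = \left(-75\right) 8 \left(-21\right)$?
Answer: $-4824$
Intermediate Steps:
$j{\left(X,c \right)} = 2 + c$ ($j{\left(X,c \right)} = \left(2 + c\right) 1 = 2 + c$)
$O{\left(N \right)} = -9 - 15 N$ ($O{\left(N \right)} = \left(2 - 5\right) \left(N 5 + 3\right) = - 3 \left(5 N + 3\right) = - 3 \left(3 + 5 N\right) = -9 - 15 N$)
$k = 12600$ ($k = \left(-600\right) \left(-21\right) = 12600$)
$O{\left(-519 \right)} - k = \left(-9 - -7785\right) - 12600 = \left(-9 + 7785\right) - 12600 = 7776 - 12600 = -4824$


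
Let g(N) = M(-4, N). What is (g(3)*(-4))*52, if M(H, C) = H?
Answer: 832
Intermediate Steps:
g(N) = -4
(g(3)*(-4))*52 = -4*(-4)*52 = 16*52 = 832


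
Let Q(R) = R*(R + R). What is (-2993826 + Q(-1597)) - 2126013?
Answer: -19021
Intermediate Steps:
Q(R) = 2*R**2 (Q(R) = R*(2*R) = 2*R**2)
(-2993826 + Q(-1597)) - 2126013 = (-2993826 + 2*(-1597)**2) - 2126013 = (-2993826 + 2*2550409) - 2126013 = (-2993826 + 5100818) - 2126013 = 2106992 - 2126013 = -19021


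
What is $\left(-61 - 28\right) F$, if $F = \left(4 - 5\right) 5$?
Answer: $445$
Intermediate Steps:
$F = -5$ ($F = \left(4 - 5\right) 5 = \left(-1\right) 5 = -5$)
$\left(-61 - 28\right) F = \left(-61 - 28\right) \left(-5\right) = \left(-89\right) \left(-5\right) = 445$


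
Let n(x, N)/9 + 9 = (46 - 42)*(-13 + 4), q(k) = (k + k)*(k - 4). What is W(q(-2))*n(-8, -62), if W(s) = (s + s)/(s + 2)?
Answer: -9720/13 ≈ -747.69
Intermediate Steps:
q(k) = 2*k*(-4 + k) (q(k) = (2*k)*(-4 + k) = 2*k*(-4 + k))
n(x, N) = -405 (n(x, N) = -81 + 9*((46 - 42)*(-13 + 4)) = -81 + 9*(4*(-9)) = -81 + 9*(-36) = -81 - 324 = -405)
W(s) = 2*s/(2 + s) (W(s) = (2*s)/(2 + s) = 2*s/(2 + s))
W(q(-2))*n(-8, -62) = (2*(2*(-2)*(-4 - 2))/(2 + 2*(-2)*(-4 - 2)))*(-405) = (2*(2*(-2)*(-6))/(2 + 2*(-2)*(-6)))*(-405) = (2*24/(2 + 24))*(-405) = (2*24/26)*(-405) = (2*24*(1/26))*(-405) = (24/13)*(-405) = -9720/13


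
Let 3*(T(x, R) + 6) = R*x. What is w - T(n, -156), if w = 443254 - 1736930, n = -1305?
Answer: -1361530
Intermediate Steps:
T(x, R) = -6 + R*x/3 (T(x, R) = -6 + (R*x)/3 = -6 + R*x/3)
w = -1293676
w - T(n, -156) = -1293676 - (-6 + (⅓)*(-156)*(-1305)) = -1293676 - (-6 + 67860) = -1293676 - 1*67854 = -1293676 - 67854 = -1361530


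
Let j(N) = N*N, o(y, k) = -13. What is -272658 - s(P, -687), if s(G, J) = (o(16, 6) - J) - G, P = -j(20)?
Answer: -273732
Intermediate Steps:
j(N) = N²
P = -400 (P = -1*20² = -1*400 = -400)
s(G, J) = -13 - G - J (s(G, J) = (-13 - J) - G = -13 - G - J)
-272658 - s(P, -687) = -272658 - (-13 - 1*(-400) - 1*(-687)) = -272658 - (-13 + 400 + 687) = -272658 - 1*1074 = -272658 - 1074 = -273732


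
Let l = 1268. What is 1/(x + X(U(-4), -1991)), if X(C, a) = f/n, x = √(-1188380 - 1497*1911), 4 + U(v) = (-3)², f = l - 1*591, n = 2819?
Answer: 1908463/32177603921196 - 7946761*I*√4049147/32177603921196 ≈ 5.931e-8 - 0.00049696*I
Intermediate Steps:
f = 677 (f = 1268 - 1*591 = 1268 - 591 = 677)
U(v) = 5 (U(v) = -4 + (-3)² = -4 + 9 = 5)
x = I*√4049147 (x = √(-1188380 - 2860767) = √(-4049147) = I*√4049147 ≈ 2012.3*I)
X(C, a) = 677/2819
1/(x + X(U(-4), -1991)) = 1/(I*√4049147 + 677/2819) = 1/(677/2819 + I*√4049147)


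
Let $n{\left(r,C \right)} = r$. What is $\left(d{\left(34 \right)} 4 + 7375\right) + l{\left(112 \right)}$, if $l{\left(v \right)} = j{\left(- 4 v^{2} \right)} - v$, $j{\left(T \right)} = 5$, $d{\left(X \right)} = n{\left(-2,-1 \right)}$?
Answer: $7260$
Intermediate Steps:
$d{\left(X \right)} = -2$
$l{\left(v \right)} = 5 - v$
$\left(d{\left(34 \right)} 4 + 7375\right) + l{\left(112 \right)} = \left(\left(-2\right) 4 + 7375\right) + \left(5 - 112\right) = \left(-8 + 7375\right) + \left(5 - 112\right) = 7367 - 107 = 7260$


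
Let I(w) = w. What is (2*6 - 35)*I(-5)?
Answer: 115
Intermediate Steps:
(2*6 - 35)*I(-5) = (2*6 - 35)*(-5) = (12 - 35)*(-5) = -23*(-5) = 115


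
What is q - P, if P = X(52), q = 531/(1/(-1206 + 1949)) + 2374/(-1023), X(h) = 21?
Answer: 403583402/1023 ≈ 3.9451e+5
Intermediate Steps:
q = 403604885/1023 (q = 531/(1/743) + 2374*(-1/1023) = 531/(1/743) - 2374/1023 = 531*743 - 2374/1023 = 394533 - 2374/1023 = 403604885/1023 ≈ 3.9453e+5)
P = 21
q - P = 403604885/1023 - 1*21 = 403604885/1023 - 21 = 403583402/1023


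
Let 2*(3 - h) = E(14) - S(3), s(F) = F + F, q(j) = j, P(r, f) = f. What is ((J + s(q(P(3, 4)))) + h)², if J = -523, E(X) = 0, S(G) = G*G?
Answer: 1030225/4 ≈ 2.5756e+5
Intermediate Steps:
S(G) = G²
s(F) = 2*F
h = 15/2 (h = 3 - (0 - 1*3²)/2 = 3 - (0 - 1*9)/2 = 3 - (0 - 9)/2 = 3 - ½*(-9) = 3 + 9/2 = 15/2 ≈ 7.5000)
((J + s(q(P(3, 4)))) + h)² = ((-523 + 2*4) + 15/2)² = ((-523 + 8) + 15/2)² = (-515 + 15/2)² = (-1015/2)² = 1030225/4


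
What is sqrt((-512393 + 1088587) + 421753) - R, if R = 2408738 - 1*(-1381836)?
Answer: -3790574 + 3*sqrt(110883) ≈ -3.7896e+6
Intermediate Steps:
R = 3790574 (R = 2408738 + 1381836 = 3790574)
sqrt((-512393 + 1088587) + 421753) - R = sqrt((-512393 + 1088587) + 421753) - 1*3790574 = sqrt(576194 + 421753) - 3790574 = sqrt(997947) - 3790574 = 3*sqrt(110883) - 3790574 = -3790574 + 3*sqrt(110883)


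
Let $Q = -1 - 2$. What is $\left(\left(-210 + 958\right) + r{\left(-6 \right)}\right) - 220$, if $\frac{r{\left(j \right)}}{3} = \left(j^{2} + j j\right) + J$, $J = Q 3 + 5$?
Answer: $732$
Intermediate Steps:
$Q = -3$
$J = -4$ ($J = \left(-3\right) 3 + 5 = -9 + 5 = -4$)
$r{\left(j \right)} = -12 + 6 j^{2}$ ($r{\left(j \right)} = 3 \left(\left(j^{2} + j j\right) - 4\right) = 3 \left(\left(j^{2} + j^{2}\right) - 4\right) = 3 \left(2 j^{2} - 4\right) = 3 \left(-4 + 2 j^{2}\right) = -12 + 6 j^{2}$)
$\left(\left(-210 + 958\right) + r{\left(-6 \right)}\right) - 220 = \left(\left(-210 + 958\right) - \left(12 - 6 \left(-6\right)^{2}\right)\right) - 220 = \left(748 + \left(-12 + 6 \cdot 36\right)\right) - 220 = \left(748 + \left(-12 + 216\right)\right) - 220 = \left(748 + 204\right) - 220 = 952 - 220 = 732$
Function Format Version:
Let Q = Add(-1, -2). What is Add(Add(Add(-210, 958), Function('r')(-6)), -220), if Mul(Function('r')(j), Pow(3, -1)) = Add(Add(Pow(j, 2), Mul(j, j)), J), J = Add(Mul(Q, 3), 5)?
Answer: 732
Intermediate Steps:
Q = -3
J = -4 (J = Add(Mul(-3, 3), 5) = Add(-9, 5) = -4)
Function('r')(j) = Add(-12, Mul(6, Pow(j, 2))) (Function('r')(j) = Mul(3, Add(Add(Pow(j, 2), Mul(j, j)), -4)) = Mul(3, Add(Add(Pow(j, 2), Pow(j, 2)), -4)) = Mul(3, Add(Mul(2, Pow(j, 2)), -4)) = Mul(3, Add(-4, Mul(2, Pow(j, 2)))) = Add(-12, Mul(6, Pow(j, 2))))
Add(Add(Add(-210, 958), Function('r')(-6)), -220) = Add(Add(Add(-210, 958), Add(-12, Mul(6, Pow(-6, 2)))), -220) = Add(Add(748, Add(-12, Mul(6, 36))), -220) = Add(Add(748, Add(-12, 216)), -220) = Add(Add(748, 204), -220) = Add(952, -220) = 732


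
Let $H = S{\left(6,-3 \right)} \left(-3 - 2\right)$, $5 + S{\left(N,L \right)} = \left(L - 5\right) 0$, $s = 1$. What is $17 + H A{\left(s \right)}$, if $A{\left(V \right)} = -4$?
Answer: $-83$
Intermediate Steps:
$S{\left(N,L \right)} = -5$ ($S{\left(N,L \right)} = -5 + \left(L - 5\right) 0 = -5 + \left(-5 + L\right) 0 = -5 + 0 = -5$)
$H = 25$ ($H = - 5 \left(-3 - 2\right) = \left(-5\right) \left(-5\right) = 25$)
$17 + H A{\left(s \right)} = 17 + 25 \left(-4\right) = 17 - 100 = -83$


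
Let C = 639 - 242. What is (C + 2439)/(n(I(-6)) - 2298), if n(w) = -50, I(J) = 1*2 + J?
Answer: -709/587 ≈ -1.2078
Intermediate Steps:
I(J) = 2 + J
C = 397
(C + 2439)/(n(I(-6)) - 2298) = (397 + 2439)/(-50 - 2298) = 2836/(-2348) = 2836*(-1/2348) = -709/587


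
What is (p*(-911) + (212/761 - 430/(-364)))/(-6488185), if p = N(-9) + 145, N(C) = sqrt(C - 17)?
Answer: 18295219491/898626598870 + 911*I*sqrt(26)/6488185 ≈ 0.020359 + 0.00071595*I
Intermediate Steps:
N(C) = sqrt(-17 + C)
p = 145 + I*sqrt(26) (p = sqrt(-17 - 9) + 145 = sqrt(-26) + 145 = I*sqrt(26) + 145 = 145 + I*sqrt(26) ≈ 145.0 + 5.099*I)
(p*(-911) + (212/761 - 430/(-364)))/(-6488185) = ((145 + I*sqrt(26))*(-911) + (212/761 - 430/(-364)))/(-6488185) = ((-132095 - 911*I*sqrt(26)) + (212*(1/761) - 430*(-1/364)))*(-1/6488185) = ((-132095 - 911*I*sqrt(26)) + (212/761 + 215/182))*(-1/6488185) = ((-132095 - 911*I*sqrt(26)) + 202199/138502)*(-1/6488185) = (-18295219491/138502 - 911*I*sqrt(26))*(-1/6488185) = 18295219491/898626598870 + 911*I*sqrt(26)/6488185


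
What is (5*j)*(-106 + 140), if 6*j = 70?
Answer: 5950/3 ≈ 1983.3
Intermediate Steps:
j = 35/3 (j = (⅙)*70 = 35/3 ≈ 11.667)
(5*j)*(-106 + 140) = (5*(35/3))*(-106 + 140) = (175/3)*34 = 5950/3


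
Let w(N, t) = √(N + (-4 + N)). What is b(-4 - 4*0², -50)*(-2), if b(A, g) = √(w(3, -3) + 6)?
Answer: -2*√(6 + √2) ≈ -5.4458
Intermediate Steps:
w(N, t) = √(-4 + 2*N)
b(A, g) = √(6 + √2) (b(A, g) = √(√(-4 + 2*3) + 6) = √(√(-4 + 6) + 6) = √(√2 + 6) = √(6 + √2))
b(-4 - 4*0², -50)*(-2) = √(6 + √2)*(-2) = -2*√(6 + √2)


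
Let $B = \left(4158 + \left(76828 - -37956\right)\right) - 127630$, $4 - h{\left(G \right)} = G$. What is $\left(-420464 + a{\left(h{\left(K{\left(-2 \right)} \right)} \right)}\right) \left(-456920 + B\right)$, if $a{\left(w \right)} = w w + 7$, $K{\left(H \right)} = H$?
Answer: $195751380968$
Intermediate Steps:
$h{\left(G \right)} = 4 - G$
$B = -8688$ ($B = \left(4158 + \left(76828 + 37956\right)\right) - 127630 = \left(4158 + 114784\right) - 127630 = 118942 - 127630 = -8688$)
$a{\left(w \right)} = 7 + w^{2}$ ($a{\left(w \right)} = w^{2} + 7 = 7 + w^{2}$)
$\left(-420464 + a{\left(h{\left(K{\left(-2 \right)} \right)} \right)}\right) \left(-456920 + B\right) = \left(-420464 + \left(7 + \left(4 - -2\right)^{2}\right)\right) \left(-456920 - 8688\right) = \left(-420464 + \left(7 + \left(4 + 2\right)^{2}\right)\right) \left(-465608\right) = \left(-420464 + \left(7 + 6^{2}\right)\right) \left(-465608\right) = \left(-420464 + \left(7 + 36\right)\right) \left(-465608\right) = \left(-420464 + 43\right) \left(-465608\right) = \left(-420421\right) \left(-465608\right) = 195751380968$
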